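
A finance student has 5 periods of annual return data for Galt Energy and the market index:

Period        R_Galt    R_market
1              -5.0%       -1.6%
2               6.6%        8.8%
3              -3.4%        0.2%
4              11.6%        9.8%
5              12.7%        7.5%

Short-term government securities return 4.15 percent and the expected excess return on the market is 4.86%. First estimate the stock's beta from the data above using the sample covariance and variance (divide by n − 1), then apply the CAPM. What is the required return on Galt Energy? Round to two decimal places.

11.34%

Mean R_i = (-5.0 + 6.6 − 3.4 + 11.6 + 12.7) / 5 = 4.5000%
Mean R_m = (-1.6 + 8.8 + 0.2 + 9.8 + 7.5) / 5 = 4.9400%
Σ(R_i − R̄_i)(R_m − R̄_m) = 163.1800  ⇒  Cov = 163.1800 / 4 = 40.7950
Σ(R_m − R̄_m)² = 110.3120  ⇒  Var(R_m) = 110.3120 / 4 = 27.5780
β = Cov / Var(R_m) = 40.7950 / 27.5780 = 1.4793
E(R) = R_f + β × MRP = 4.15% + 1.4793 × 4.86% = 11.34%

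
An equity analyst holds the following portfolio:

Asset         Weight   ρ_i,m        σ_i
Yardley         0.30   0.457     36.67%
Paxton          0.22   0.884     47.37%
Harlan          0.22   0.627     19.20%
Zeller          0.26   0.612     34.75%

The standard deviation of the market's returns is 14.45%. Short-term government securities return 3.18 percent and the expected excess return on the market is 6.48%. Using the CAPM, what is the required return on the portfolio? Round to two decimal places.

β_Yardley = 0.457 × 36.67% / 14.45% = 1.1597
β_Paxton = 0.884 × 47.37% / 14.45% = 2.8979
β_Harlan = 0.627 × 19.20% / 14.45% = 0.8331
β_Zeller = 0.612 × 34.75% / 14.45% = 1.4718
β_P = Σ w_i β_i = 0.30×1.1597 + 0.22×2.8979 + 0.22×0.8331 + 0.26×1.4718 = 1.5514
E(R_P) = R_f + β_P × MRP = 3.18% + 1.5514 × 6.48% = 13.23%

13.23%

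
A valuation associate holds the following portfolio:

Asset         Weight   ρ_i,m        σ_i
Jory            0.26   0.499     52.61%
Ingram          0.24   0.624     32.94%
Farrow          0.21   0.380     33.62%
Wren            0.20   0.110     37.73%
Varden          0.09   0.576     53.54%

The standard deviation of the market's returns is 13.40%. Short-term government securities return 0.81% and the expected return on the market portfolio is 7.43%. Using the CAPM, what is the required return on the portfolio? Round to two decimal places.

β_Jory = 0.499 × 52.61% / 13.40% = 1.9591
β_Ingram = 0.624 × 32.94% / 13.40% = 1.5339
β_Farrow = 0.380 × 33.62% / 13.40% = 0.9534
β_Wren = 0.110 × 37.73% / 13.40% = 0.3097
β_Varden = 0.576 × 53.54% / 13.40% = 2.3014
β_P = Σ w_i β_i = 0.26×1.9591 + 0.24×1.5339 + 0.21×0.9534 + 0.20×0.3097 + 0.09×2.3014 = 1.3468
MRP = 7.43% − 0.81% = 6.62%
E(R_P) = R_f + β_P × MRP = 0.81% + 1.3468 × 6.62% = 9.73%

9.73%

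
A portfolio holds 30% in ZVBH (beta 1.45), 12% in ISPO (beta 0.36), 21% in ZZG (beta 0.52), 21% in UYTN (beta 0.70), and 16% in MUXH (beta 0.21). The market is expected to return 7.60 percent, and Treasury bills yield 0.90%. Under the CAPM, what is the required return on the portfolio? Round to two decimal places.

β_P = Σ w_i β_i = 0.30×1.45 + 0.12×0.36 + 0.21×0.52 + 0.21×0.70 + 0.16×0.21 = 0.7680
MRP = 7.60% − 0.90% = 6.70%
E(R_P) = R_f + β_P × MRP = 0.90% + 0.7680 × 6.70% = 6.05%

6.05%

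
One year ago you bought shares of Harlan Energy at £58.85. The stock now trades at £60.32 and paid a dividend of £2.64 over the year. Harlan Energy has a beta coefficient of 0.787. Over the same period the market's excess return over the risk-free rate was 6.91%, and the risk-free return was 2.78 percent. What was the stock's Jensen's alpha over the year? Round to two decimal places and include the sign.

-1.23%

Realised HPR = (P1 + D1 − P0) / P0 = (60.32 + 2.64 − 58.85) / 58.85 = 4.11 / 58.85 = 6.9839%
CAPM required = R_f + β·MRP = 2.78% + 0.787 × 6.91% = 8.21817%
α = realised − required = 6.9839% − 8.21817% = -1.23%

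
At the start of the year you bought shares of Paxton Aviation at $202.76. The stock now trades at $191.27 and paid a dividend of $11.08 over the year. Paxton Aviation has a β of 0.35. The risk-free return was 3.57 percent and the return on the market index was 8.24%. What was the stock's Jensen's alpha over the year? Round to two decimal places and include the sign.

-5.41%

Realised HPR = (P1 + D1 − P0) / P0 = (191.27 + 11.08 − 202.76) / 202.76 = -0.41 / 202.76 = -0.2022%
MRP = 8.24% − 3.57% = 4.67%
CAPM required = R_f + β·MRP = 3.57% + 0.35 × 4.67% = 5.2045%
α = realised − required = -0.2022% − 5.2045% = -5.41%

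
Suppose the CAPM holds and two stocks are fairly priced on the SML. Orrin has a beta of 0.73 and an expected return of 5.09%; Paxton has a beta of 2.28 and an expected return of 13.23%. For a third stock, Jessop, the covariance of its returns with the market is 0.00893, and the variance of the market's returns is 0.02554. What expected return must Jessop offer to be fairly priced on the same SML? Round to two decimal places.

3.09%

MRP = (13.23% − 5.09%) / (2.28 − 0.73) = 5.2516%
R_f = 5.09% − 0.73 × 5.2516% = 1.2563%
β_Jessop = Cov / Var(R_m) = 0.00893 / 0.02554 = 0.3496
E(R_Jessop) = R_f + β × MRP = 1.2563% + 0.3496 × 5.2516% = 3.09%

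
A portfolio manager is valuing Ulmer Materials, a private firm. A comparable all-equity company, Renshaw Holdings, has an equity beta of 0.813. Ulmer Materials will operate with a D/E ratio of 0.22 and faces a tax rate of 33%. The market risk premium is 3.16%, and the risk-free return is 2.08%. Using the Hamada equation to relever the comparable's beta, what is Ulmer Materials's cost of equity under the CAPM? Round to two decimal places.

5.03%

β_L = β_U × [1 + (1 − t)(D/E)] = 0.813 × [1 + (1 − 0.33) × 0.22]
    = 0.813 × [1 + 0.67 × 0.22] = 0.813 × 1.1474 = 0.9328
E(R) = R_f + β_L × MRP = 2.08% + 0.9328 × 3.16% = 5.03%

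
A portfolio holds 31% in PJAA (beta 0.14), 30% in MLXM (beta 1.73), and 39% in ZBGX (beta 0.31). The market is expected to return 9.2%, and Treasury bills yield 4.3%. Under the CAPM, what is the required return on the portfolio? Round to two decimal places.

7.65%

β_P = Σ w_i β_i = 0.31×0.14 + 0.30×1.73 + 0.39×0.31 = 0.6833
MRP = 9.2% − 4.3% = 4.90%
E(R_P) = R_f + β_P × MRP = 4.3% + 0.6833 × 4.9% = 7.65%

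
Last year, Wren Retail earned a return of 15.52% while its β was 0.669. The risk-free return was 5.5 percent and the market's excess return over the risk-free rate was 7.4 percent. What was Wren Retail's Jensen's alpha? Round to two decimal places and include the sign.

CAPM benchmark = R_f + β(R_m − R_f) = 5.5% + 0.669 × 7.4% = 10.4506%
α = actual − benchmark = 15.52% − 10.4506% = +5.07%

+5.07%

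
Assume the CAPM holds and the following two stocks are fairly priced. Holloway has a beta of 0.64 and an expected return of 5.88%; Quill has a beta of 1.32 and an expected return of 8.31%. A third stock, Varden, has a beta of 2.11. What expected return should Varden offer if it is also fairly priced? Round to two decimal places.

MRP (SML slope) = (8.31% − 5.88%) / (1.32 − 0.64) = 2.43% / 0.68 = 3.5735%
R_f (intercept) = 5.88% − 0.64 × 3.5735% = 3.5930%
E(R_Varden) = R_f + β × MRP = 3.5930% + 2.11 × 3.5735% = 11.13%

11.13%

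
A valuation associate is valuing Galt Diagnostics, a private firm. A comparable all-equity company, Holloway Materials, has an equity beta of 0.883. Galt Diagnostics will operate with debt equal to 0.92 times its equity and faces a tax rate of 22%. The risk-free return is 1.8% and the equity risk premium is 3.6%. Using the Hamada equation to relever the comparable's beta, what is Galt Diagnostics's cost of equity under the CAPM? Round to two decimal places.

7.26%

β_L = β_U × [1 + (1 − t)(D/E)] = 0.883 × [1 + (1 − 0.22) × 0.92]
    = 0.883 × [1 + 0.78 × 0.92] = 0.883 × 1.7176 = 1.5166
E(R) = R_f + β_L × MRP = 1.8% + 1.5166 × 3.6% = 7.26%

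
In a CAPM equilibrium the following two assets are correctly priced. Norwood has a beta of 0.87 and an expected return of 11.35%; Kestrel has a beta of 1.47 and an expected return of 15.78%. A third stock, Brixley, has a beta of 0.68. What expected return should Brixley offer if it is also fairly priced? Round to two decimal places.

MRP (SML slope) = (15.78% − 11.35%) / (1.47 − 0.87) = 4.43% / 0.60 = 7.3833%
R_f (intercept) = 11.35% − 0.87 × 7.3833% = 4.9265%
E(R_Brixley) = R_f + β × MRP = 4.9265% + 0.68 × 7.3833% = 9.95%

9.95%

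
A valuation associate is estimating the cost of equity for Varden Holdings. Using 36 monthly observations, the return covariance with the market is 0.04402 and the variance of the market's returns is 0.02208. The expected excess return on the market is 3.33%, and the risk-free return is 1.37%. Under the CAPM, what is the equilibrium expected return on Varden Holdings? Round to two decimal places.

8.01%

β = Cov(R_i, R_m) / Var(R_m) = 0.04402 / 0.02208 = 1.9937
E(R) = R_f + β × MRP = 1.37% + 1.9937 × 3.33% = 8.01%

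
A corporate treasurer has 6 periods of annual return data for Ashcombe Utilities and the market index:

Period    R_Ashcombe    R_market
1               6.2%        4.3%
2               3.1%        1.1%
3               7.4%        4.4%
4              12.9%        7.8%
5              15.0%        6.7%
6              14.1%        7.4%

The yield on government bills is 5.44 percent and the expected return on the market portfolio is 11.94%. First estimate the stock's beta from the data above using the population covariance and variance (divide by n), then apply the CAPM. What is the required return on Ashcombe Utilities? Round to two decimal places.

17.19%

Mean R_i = (6.2 + 3.1 + 7.4 + 12.9 + 15.0 + 14.1) / 6 = 9.7833%
Mean R_m = (4.3 + 1.1 + 4.4 + 7.8 + 6.7 + 7.4) / 6 = 5.2833%
Σ(R_i − R̄_i)(R_m − R̄_m) = 57.9583  ⇒  Cov = 57.9583 / 6 = 9.6597
Σ(R_m − R̄_m)² = 32.0683  ⇒  Var(R_m) = 32.0683 / 6 = 5.3447
β = Cov / Var(R_m) = 9.6597 / 5.3447 = 1.8073
MRP = 11.94% − 5.44% = 6.50%
E(R) = R_f + β × MRP = 5.44% + 1.8073 × 6.50% = 17.19%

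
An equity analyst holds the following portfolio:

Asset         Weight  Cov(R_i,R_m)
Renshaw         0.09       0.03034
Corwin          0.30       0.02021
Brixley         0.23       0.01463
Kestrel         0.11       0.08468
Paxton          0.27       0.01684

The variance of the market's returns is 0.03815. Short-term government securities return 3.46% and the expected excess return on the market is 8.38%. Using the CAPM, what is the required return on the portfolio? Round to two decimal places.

β_Renshaw = 0.03034 / 0.03815 = 0.7953
β_Corwin = 0.02021 / 0.03815 = 0.5298
β_Brixley = 0.01463 / 0.03815 = 0.3835
β_Kestrel = 0.08468 / 0.03815 = 2.2197
β_Paxton = 0.01684 / 0.03815 = 0.4414
β_P = Σ w_i β_i = 0.09×0.7953 + 0.30×0.5298 + 0.23×0.3835 + 0.11×2.2197 + 0.27×0.4414 = 0.6821
E(R_P) = R_f + β_P × MRP = 3.46% + 0.6821 × 8.38% = 9.18%

9.18%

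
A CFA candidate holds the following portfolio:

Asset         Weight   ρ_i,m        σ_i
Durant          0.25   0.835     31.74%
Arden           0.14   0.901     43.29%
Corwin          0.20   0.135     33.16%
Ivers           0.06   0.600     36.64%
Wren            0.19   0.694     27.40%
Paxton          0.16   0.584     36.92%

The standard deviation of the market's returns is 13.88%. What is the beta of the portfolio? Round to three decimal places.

1.539

β_Durant = 0.835 × 31.74% / 13.88% = 1.9094
β_Arden = 0.901 × 43.29% / 13.88% = 2.8101
β_Corwin = 0.135 × 33.16% / 13.88% = 0.3225
β_Ivers = 0.600 × 36.64% / 13.88% = 1.5839
β_Wren = 0.694 × 27.40% / 13.88% = 1.3700
β_Paxton = 0.584 × 36.92% / 13.88% = 1.5534
β_P = Σ w_i β_i = 0.25×1.9094 + 0.14×2.8101 + 0.20×0.3225 + 0.06×1.5839 + 0.19×1.3700 + 0.16×1.5534 = 1.5391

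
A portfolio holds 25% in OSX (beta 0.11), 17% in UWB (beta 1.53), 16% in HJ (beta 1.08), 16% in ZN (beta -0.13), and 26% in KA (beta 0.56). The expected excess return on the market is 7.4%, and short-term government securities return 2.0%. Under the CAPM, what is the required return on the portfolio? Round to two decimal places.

β_P = Σ w_i β_i = 0.25×0.11 + 0.17×1.53 + 0.16×1.08 + 0.16×-0.13 + 0.26×0.56 = 0.5852
E(R_P) = R_f + β_P × MRP = 2.0% + 0.5852 × 7.4% = 6.33%

6.33%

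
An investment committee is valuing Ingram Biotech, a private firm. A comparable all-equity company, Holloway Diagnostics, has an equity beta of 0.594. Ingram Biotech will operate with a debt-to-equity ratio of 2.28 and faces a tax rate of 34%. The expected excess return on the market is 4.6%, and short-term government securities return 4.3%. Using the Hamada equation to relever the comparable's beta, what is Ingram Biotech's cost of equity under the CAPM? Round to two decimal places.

11.14%

β_L = β_U × [1 + (1 − t)(D/E)] = 0.594 × [1 + (1 − 0.34) × 2.28]
    = 0.594 × [1 + 0.66 × 2.28] = 0.594 × 2.5048 = 1.4879
E(R) = R_f + β_L × MRP = 4.3% + 1.4879 × 4.6% = 11.14%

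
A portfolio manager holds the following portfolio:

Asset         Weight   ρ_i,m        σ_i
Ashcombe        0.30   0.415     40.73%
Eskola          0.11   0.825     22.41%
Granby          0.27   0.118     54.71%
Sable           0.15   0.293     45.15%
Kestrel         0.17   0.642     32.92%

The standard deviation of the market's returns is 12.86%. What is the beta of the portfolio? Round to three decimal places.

β_Ashcombe = 0.415 × 40.73% / 12.86% = 1.3144
β_Eskola = 0.825 × 22.41% / 12.86% = 1.4377
β_Granby = 0.118 × 54.71% / 12.86% = 0.5020
β_Sable = 0.293 × 45.15% / 12.86% = 1.0287
β_Kestrel = 0.642 × 32.92% / 12.86% = 1.6434
β_P = Σ w_i β_i = 0.30×1.3144 + 0.11×1.4377 + 0.27×0.5020 + 0.15×1.0287 + 0.17×1.6434 = 1.1217

1.122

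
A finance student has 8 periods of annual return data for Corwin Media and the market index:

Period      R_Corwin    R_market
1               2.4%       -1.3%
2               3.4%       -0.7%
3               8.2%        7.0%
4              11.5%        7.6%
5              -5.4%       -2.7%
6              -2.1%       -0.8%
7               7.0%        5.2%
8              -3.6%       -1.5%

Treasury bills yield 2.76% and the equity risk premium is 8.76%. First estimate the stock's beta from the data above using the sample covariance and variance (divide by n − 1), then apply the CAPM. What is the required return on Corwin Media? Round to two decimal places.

14.13%

Mean R_i = (2.4 + 3.4 + 8.2 + 11.5 − 5.4 − 2.1 + 7.0 − 3.6) / 8 = 2.6750%
Mean R_m = (-1.3 − 0.7 + 7.0 + 7.6 − 2.7 − 0.8 + 5.2 − 1.5) / 8 = 1.6000%
Σ(R_i − R̄_i)(R_m − R̄_m) = 163.1200  ⇒  Cov = 163.1200 / 7 = 23.3029
Σ(R_m − R̄_m)² = 125.6800  ⇒  Var(R_m) = 125.6800 / 7 = 17.9543
β = Cov / Var(R_m) = 23.3029 / 17.9543 = 1.2979
E(R) = R_f + β × MRP = 2.76% + 1.2979 × 8.76% = 14.13%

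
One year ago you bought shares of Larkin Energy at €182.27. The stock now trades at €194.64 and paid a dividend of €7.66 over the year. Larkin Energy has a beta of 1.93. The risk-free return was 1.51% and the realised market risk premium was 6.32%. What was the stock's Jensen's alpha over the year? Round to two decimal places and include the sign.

-2.72%

Realised HPR = (P1 + D1 − P0) / P0 = (194.64 + 7.66 − 182.27) / 182.27 = 20.03 / 182.27 = 10.9892%
CAPM required = R_f + β·MRP = 1.51% + 1.93 × 6.32% = 13.7076%
α = realised − required = 10.9892% − 13.7076% = -2.72%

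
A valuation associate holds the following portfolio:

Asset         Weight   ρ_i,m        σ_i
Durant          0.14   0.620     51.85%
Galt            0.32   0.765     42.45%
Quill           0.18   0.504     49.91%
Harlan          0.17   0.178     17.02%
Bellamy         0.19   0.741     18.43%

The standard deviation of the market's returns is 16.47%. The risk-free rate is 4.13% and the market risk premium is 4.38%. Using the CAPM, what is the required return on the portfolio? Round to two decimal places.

β_Durant = 0.620 × 51.85% / 16.47% = 1.9519
β_Galt = 0.765 × 42.45% / 16.47% = 1.9717
β_Quill = 0.504 × 49.91% / 16.47% = 1.5273
β_Harlan = 0.178 × 17.02% / 16.47% = 0.1839
β_Bellamy = 0.741 × 18.43% / 16.47% = 0.8292
β_P = Σ w_i β_i = 0.14×1.9519 + 0.32×1.9717 + 0.18×1.5273 + 0.17×0.1839 + 0.19×0.8292 = 1.3679
E(R_P) = R_f + β_P × MRP = 4.13% + 1.3679 × 4.38% = 10.12%

10.12%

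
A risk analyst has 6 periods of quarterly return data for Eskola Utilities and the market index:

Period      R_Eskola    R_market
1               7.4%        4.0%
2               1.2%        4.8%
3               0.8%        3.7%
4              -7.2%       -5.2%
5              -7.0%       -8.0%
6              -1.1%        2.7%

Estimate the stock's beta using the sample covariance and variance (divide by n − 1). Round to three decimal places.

Mean R_i = (7.4 + 1.2 + 0.8 − 7.2 − 7.0 − 1.1) / 6 = -0.9833%
Mean R_m = (4.0 + 4.8 + 3.7 − 5.2 − 8.0 + 2.7) / 6 = 0.3333%
Σ(R_i − R̄_i)(R_m − R̄_m) = 130.7567  ⇒  Cov = 130.7567 / 5 = 26.1513
Σ(R_m − R̄_m)² = 150.3933  ⇒  Var(R_m) = 150.3933 / 5 = 30.0787
β = Cov / Var(R_m) = 26.1513 / 30.0787 = 0.8694

0.869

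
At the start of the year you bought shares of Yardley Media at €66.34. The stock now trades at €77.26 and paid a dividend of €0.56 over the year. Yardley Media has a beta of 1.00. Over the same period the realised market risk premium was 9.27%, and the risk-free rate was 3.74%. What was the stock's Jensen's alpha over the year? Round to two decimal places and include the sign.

Realised HPR = (P1 + D1 − P0) / P0 = (77.26 + 0.56 − 66.34) / 66.34 = 11.48 / 66.34 = 17.3048%
CAPM required = R_f + β·MRP = 3.74% + 1.00 × 9.27% = 13.0100%
α = realised − required = 17.3048% − 13.0100% = +4.29%

+4.29%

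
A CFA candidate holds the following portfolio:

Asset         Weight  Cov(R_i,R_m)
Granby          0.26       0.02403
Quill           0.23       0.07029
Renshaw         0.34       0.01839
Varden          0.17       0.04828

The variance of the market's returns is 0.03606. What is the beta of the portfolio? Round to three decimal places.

1.023

β_Granby = 0.02403 / 0.03606 = 0.6664
β_Quill = 0.07029 / 0.03606 = 1.9493
β_Renshaw = 0.01839 / 0.03606 = 0.5100
β_Varden = 0.04828 / 0.03606 = 1.3389
β_P = Σ w_i β_i = 0.26×0.6664 + 0.23×1.9493 + 0.34×0.5100 + 0.17×1.3389 = 1.0226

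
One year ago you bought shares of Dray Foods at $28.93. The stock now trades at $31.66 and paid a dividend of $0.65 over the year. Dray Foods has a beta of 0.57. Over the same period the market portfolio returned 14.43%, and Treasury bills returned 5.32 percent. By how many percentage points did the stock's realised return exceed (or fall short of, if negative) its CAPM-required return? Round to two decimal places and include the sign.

Realised HPR = (P1 + D1 − P0) / P0 = (31.66 + 0.65 − 28.93) / 28.93 = 3.38 / 28.93 = 11.6834%
MRP = 14.43% − 5.32% = 9.11%
CAPM required = R_f + β·MRP = 5.32% + 0.57 × 9.11% = 10.5127%
α = realised − required = 11.6834% − 10.5127% = +1.17%

+1.17%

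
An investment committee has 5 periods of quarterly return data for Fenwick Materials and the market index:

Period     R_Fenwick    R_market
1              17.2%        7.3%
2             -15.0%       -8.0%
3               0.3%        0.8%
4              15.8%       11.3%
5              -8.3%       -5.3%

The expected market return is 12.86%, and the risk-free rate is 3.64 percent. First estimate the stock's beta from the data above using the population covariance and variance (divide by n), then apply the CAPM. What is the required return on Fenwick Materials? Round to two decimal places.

Mean R_i = (17.2 − 15.0 + 0.3 + 15.8 − 8.3) / 5 = 2.0000%
Mean R_m = (7.3 − 8.0 + 0.8 + 11.3 − 5.3) / 5 = 1.2200%
Σ(R_i − R̄_i)(R_m − R̄_m) = 456.1300  ⇒  Cov = 456.1300 / 5 = 91.2260
Σ(R_m − R̄_m)² = 266.2680  ⇒  Var(R_m) = 266.2680 / 5 = 53.2536
β = Cov / Var(R_m) = 91.2260 / 53.2536 = 1.7130
MRP = 12.86% − 3.64% = 9.22%
E(R) = R_f + β × MRP = 3.64% + 1.7130 × 9.22% = 19.43%

19.43%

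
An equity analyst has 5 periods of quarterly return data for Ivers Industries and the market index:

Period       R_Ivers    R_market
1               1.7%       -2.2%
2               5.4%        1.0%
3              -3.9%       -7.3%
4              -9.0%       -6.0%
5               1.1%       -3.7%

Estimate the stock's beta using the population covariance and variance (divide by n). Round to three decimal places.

1.479

Mean R_i = (1.7 + 5.4 − 3.9 − 9.0 + 1.1) / 5 = -0.9400%
Mean R_m = (-2.2 + 1.0 − 7.3 − 6.0 − 3.7) / 5 = -3.6400%
Σ(R_i − R̄_i)(R_m − R̄_m) = 62.9520  ⇒  Cov = 62.9520 / 5 = 12.5904
Σ(R_m − R̄_m)² = 42.5720  ⇒  Var(R_m) = 42.5720 / 5 = 8.5144
β = Cov / Var(R_m) = 12.5904 / 8.5144 = 1.4787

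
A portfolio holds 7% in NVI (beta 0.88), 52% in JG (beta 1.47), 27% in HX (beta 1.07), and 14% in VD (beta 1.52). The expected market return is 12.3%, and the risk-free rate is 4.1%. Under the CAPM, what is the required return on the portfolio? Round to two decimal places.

β_P = Σ w_i β_i = 0.07×0.88 + 0.52×1.47 + 0.27×1.07 + 0.14×1.52 = 1.3277
MRP = 12.3% − 4.1% = 8.20%
E(R_P) = R_f + β_P × MRP = 4.1% + 1.3277 × 8.2% = 14.99%

14.99%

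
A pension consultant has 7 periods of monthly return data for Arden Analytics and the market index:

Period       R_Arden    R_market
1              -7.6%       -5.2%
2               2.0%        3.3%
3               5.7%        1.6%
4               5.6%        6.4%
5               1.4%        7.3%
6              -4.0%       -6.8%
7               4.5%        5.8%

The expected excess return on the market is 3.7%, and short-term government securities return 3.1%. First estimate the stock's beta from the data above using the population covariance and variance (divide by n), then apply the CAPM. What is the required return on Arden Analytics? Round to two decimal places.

Mean R_i = (-7.6 + 2.0 + 5.7 + 5.6 + 1.4 − 4.0 + 4.5) / 7 = 1.0857%
Mean R_m = (-5.2 + 3.3 + 1.6 + 6.4 + 7.3 − 6.8 + 5.8) / 7 = 1.7714%
Σ(R_i − R̄_i)(R_m − R̄_m) = 141.1371  ⇒  Cov = 141.1371 / 7 = 20.1624
Σ(R_m − R̄_m)² = 192.6543  ⇒  Var(R_m) = 192.6543 / 7 = 27.5220
β = Cov / Var(R_m) = 20.1624 / 27.5220 = 0.7326
E(R) = R_f + β × MRP = 3.1% + 0.7326 × 3.7% = 5.81%

5.81%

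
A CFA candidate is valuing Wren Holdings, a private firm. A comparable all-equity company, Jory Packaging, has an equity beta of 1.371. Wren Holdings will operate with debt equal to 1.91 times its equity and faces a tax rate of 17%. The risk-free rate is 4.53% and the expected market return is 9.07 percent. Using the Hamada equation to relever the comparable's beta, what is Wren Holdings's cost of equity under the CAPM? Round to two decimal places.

β_L = β_U × [1 + (1 − t)(D/E)] = 1.371 × [1 + (1 − 0.17) × 1.91]
    = 1.371 × [1 + 0.83 × 1.91] = 1.371 × 2.5853 = 3.5444
MRP = 9.07% − 4.53% = 4.54%
E(R) = R_f + β_L × MRP = 4.53% + 3.5444 × 4.54% = 20.62%

20.62%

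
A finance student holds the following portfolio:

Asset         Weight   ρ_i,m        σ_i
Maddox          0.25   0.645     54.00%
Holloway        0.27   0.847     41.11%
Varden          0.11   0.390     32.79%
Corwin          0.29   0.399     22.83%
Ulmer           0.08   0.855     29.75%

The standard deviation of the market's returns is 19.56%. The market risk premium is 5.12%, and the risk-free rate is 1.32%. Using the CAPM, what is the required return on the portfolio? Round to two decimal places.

7.65%

β_Maddox = 0.645 × 54.00% / 19.56% = 1.7807
β_Holloway = 0.847 × 41.11% / 19.56% = 1.7802
β_Varden = 0.390 × 32.79% / 19.56% = 0.6538
β_Corwin = 0.399 × 22.83% / 19.56% = 0.4657
β_Ulmer = 0.855 × 29.75% / 19.56% = 1.3004
β_P = Σ w_i β_i = 0.25×1.7807 + 0.27×1.7802 + 0.11×0.6538 + 0.29×0.4657 + 0.08×1.3004 = 1.2368
E(R_P) = R_f + β_P × MRP = 1.32% + 1.2368 × 5.12% = 7.65%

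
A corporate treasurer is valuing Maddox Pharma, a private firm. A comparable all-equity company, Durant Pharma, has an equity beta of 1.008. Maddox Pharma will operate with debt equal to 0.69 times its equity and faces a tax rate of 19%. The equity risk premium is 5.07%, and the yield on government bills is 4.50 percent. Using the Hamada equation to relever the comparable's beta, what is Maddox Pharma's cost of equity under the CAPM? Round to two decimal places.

12.47%

β_L = β_U × [1 + (1 − t)(D/E)] = 1.008 × [1 + (1 − 0.19) × 0.69]
    = 1.008 × [1 + 0.81 × 0.69] = 1.008 × 1.5589 = 1.5714
E(R) = R_f + β_L × MRP = 4.50% + 1.5714 × 5.07% = 12.47%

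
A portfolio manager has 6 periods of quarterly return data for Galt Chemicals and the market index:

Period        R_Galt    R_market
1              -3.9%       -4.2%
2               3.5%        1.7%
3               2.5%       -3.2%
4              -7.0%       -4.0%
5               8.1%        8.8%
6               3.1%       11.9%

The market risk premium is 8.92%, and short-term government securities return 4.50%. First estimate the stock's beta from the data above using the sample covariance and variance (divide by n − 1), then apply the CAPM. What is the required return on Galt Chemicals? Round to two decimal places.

9.55%

Mean R_i = (-3.9 + 3.5 + 2.5 − 7.0 + 8.1 + 3.1) / 6 = 1.0500%
Mean R_m = (-4.2 + 1.7 − 3.2 − 4.0 + 8.8 + 11.9) / 6 = 1.8333%
Σ(R_i − R̄_i)(R_m − R̄_m) = 138.9500  ⇒  Cov = 138.9500 / 5 = 27.7900
Σ(R_m − R̄_m)² = 245.6533  ⇒  Var(R_m) = 245.6533 / 5 = 49.1307
β = Cov / Var(R_m) = 27.7900 / 49.1307 = 0.5656
E(R) = R_f + β × MRP = 4.50% + 0.5656 × 8.92% = 9.55%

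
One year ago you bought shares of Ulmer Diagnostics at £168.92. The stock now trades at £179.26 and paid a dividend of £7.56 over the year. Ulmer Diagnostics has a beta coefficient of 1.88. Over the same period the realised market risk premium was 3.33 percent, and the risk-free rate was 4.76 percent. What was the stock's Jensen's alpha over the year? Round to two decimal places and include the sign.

-0.42%

Realised HPR = (P1 + D1 − P0) / P0 = (179.26 + 7.56 − 168.92) / 168.92 = 17.90 / 168.92 = 10.5967%
CAPM required = R_f + β·MRP = 4.76% + 1.88 × 3.33% = 11.0204%
α = realised − required = 10.5967% − 11.0204% = -0.42%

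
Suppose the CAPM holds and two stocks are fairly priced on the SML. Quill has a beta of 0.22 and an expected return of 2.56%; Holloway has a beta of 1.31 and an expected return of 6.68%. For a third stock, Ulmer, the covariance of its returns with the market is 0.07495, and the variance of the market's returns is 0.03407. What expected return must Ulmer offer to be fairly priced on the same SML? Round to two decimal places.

MRP = (6.68% − 2.56%) / (1.31 − 0.22) = 3.7798%
R_f = 2.56% − 0.22 × 3.7798% = 1.7284%
β_Ulmer = Cov / Var(R_m) = 0.07495 / 0.03407 = 2.1999
E(R_Ulmer) = R_f + β × MRP = 1.7284% + 2.1999 × 3.7798% = 10.04%

10.04%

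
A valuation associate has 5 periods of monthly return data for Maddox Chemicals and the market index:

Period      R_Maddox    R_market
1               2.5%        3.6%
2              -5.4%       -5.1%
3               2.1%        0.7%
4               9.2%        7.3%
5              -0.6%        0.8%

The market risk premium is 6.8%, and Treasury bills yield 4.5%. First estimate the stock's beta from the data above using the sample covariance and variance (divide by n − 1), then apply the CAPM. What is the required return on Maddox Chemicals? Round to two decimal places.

Mean R_i = (2.5 − 5.4 + 2.1 + 9.2 − 0.6) / 5 = 1.5600%
Mean R_m = (3.6 − 5.1 + 0.7 + 7.3 + 0.8) / 5 = 1.4600%
Σ(R_i − R̄_i)(R_m − R̄_m) = 93.3020  ⇒  Cov = 93.3020 / 4 = 23.3255
Σ(R_m − R̄_m)² = 82.7320  ⇒  Var(R_m) = 82.7320 / 4 = 20.6830
β = Cov / Var(R_m) = 23.3255 / 20.6830 = 1.1278
E(R) = R_f + β × MRP = 4.5% + 1.1278 × 6.8% = 12.17%

12.17%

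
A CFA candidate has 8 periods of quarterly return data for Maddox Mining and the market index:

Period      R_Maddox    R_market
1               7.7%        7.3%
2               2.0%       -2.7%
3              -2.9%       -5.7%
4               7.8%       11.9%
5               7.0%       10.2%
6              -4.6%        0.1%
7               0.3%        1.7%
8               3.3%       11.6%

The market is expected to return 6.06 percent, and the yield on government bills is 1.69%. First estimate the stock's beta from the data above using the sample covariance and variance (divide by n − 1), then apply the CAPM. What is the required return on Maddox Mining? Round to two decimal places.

Mean R_i = (7.7 + 2.0 − 2.9 + 7.8 + 7.0 − 4.6 + 0.3 + 3.3) / 8 = 2.5750%
Mean R_m = (7.3 − 2.7 − 5.7 + 11.9 + 10.2 + 0.1 + 1.7 + 11.6) / 8 = 4.3000%
Σ(R_i − R̄_i)(R_m − R̄_m) = 181.3100  ⇒  Cov = 181.3100 / 7 = 25.9014
Σ(R_m − R̄_m)² = 328.2600  ⇒  Var(R_m) = 328.2600 / 7 = 46.8943
β = Cov / Var(R_m) = 25.9014 / 46.8943 = 0.5523
MRP = 6.06% − 1.69% = 4.37%
E(R) = R_f + β × MRP = 1.69% + 0.5523 × 4.37% = 4.10%

4.10%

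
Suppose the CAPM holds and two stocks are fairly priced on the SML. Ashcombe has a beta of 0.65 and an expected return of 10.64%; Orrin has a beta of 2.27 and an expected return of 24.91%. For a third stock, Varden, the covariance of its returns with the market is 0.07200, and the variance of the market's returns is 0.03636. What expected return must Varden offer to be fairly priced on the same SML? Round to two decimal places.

22.36%

MRP = (24.91% − 10.64%) / (2.27 − 0.65) = 8.8086%
R_f = 10.64% − 0.65 × 8.8086% = 4.9144%
β_Varden = Cov / Var(R_m) = 0.07200 / 0.03636 = 1.9802
E(R_Varden) = R_f + β × MRP = 4.9144% + 1.9802 × 8.8086% = 22.36%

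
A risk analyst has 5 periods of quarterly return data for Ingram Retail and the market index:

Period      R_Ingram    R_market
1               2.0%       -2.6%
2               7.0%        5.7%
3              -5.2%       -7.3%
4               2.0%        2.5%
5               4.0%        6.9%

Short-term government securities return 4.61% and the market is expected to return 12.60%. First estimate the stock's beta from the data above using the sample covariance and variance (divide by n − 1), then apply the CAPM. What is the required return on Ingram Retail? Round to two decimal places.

10.00%

Mean R_i = (2.0 + 7.0 − 5.2 + 2.0 + 4.0) / 5 = 1.9600%
Mean R_m = (-2.6 + 5.7 − 7.3 + 2.5 + 6.9) / 5 = 1.0400%
Σ(R_i − R̄_i)(R_m − R̄_m) = 95.0680  ⇒  Cov = 95.0680 / 4 = 23.7670
Σ(R_m − R̄_m)² = 140.9920  ⇒  Var(R_m) = 140.9920 / 4 = 35.2480
β = Cov / Var(R_m) = 23.7670 / 35.2480 = 0.6743
MRP = 12.60% − 4.61% = 7.99%
E(R) = R_f + β × MRP = 4.61% + 0.6743 × 7.99% = 10.00%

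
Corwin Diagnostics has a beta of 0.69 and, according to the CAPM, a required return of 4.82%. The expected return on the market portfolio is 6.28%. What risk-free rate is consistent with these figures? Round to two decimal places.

E(R) = R_f + β(E(R_m) − R_f) = R_f(1 − β) + β·E(R_m)
4.82% = R_f × (1 − 0.69) + 0.69 × 6.28%
4.82% = R_f × 0.31 + 4.3332%
R_f = (4.82% − 4.3332%) / 0.31 = 1.57%

1.57%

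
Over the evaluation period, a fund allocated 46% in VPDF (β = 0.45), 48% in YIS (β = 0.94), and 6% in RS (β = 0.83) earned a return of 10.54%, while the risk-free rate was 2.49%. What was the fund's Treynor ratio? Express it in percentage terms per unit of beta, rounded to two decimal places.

11.37%

β_P = 0.46×0.45 + 0.48×0.94 + 0.06×0.83 = 0.7080
Treynor = (R_P − R_f) / β_P = (10.54% − 2.49%) / 0.7080 = 8.05% / 0.7080 = 11.37%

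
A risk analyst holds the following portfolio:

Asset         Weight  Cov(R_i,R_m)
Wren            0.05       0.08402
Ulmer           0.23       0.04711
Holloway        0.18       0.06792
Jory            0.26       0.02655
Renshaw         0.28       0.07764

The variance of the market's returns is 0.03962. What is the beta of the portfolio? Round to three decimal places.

β_Wren = 0.08402 / 0.03962 = 2.1206
β_Ulmer = 0.04711 / 0.03962 = 1.1890
β_Holloway = 0.06792 / 0.03962 = 1.7143
β_Jory = 0.02655 / 0.03962 = 0.6701
β_Renshaw = 0.07764 / 0.03962 = 1.9596
β_P = Σ w_i β_i = 0.05×2.1206 + 0.23×1.1890 + 0.18×1.7143 + 0.26×0.6701 + 0.28×1.9596 = 1.4110

1.411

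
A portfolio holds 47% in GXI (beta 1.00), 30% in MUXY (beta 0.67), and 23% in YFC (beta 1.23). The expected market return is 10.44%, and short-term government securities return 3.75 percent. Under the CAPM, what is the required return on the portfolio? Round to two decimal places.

β_P = Σ w_i β_i = 0.47×1.00 + 0.30×0.67 + 0.23×1.23 = 0.9539
MRP = 10.44% − 3.75% = 6.69%
E(R_P) = R_f + β_P × MRP = 3.75% + 0.9539 × 6.69% = 10.13%

10.13%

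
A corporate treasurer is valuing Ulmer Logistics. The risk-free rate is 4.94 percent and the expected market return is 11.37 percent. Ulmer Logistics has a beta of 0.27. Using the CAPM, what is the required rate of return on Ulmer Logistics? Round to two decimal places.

6.68%

Market risk premium = E(R_m) − R_f = 11.37% − 4.94% = 6.43%
E(R) = R_f + β × MRP = 4.94% + 0.27 × 6.43% = 6.68%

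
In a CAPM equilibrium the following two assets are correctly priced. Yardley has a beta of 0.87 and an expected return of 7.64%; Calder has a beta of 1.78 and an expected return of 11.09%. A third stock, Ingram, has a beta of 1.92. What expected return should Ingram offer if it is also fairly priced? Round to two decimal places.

11.62%

MRP (SML slope) = (11.09% − 7.64%) / (1.78 − 0.87) = 3.45% / 0.91 = 3.7912%
R_f (intercept) = 7.64% − 0.87 × 3.7912% = 4.3417%
E(R_Ingram) = R_f + β × MRP = 4.3417% + 1.92 × 3.7912% = 11.62%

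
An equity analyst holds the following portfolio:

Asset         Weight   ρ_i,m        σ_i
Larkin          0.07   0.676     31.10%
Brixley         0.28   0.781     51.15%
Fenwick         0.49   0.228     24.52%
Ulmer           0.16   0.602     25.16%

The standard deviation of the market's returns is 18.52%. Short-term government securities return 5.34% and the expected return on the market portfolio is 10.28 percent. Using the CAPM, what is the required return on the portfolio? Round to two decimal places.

10.09%

β_Larkin = 0.676 × 31.10% / 18.52% = 1.1352
β_Brixley = 0.781 × 51.15% / 18.52% = 2.1570
β_Fenwick = 0.228 × 24.52% / 18.52% = 0.3019
β_Ulmer = 0.602 × 25.16% / 18.52% = 0.8178
β_P = Σ w_i β_i = 0.07×1.1352 + 0.28×2.1570 + 0.49×0.3019 + 0.16×0.8178 = 0.9622
MRP = 10.28% − 5.34% = 4.94%
E(R_P) = R_f + β_P × MRP = 5.34% + 0.9622 × 4.94% = 10.09%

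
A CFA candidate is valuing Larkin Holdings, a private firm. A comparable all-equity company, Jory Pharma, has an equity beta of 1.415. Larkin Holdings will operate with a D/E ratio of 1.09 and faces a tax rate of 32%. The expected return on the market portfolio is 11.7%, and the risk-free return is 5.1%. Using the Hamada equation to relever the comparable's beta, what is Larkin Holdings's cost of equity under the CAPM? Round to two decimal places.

21.36%

β_L = β_U × [1 + (1 − t)(D/E)] = 1.415 × [1 + (1 − 0.32) × 1.09]
    = 1.415 × [1 + 0.68 × 1.09] = 1.415 × 1.7412 = 2.4638
MRP = 11.7% − 5.1% = 6.60%
E(R) = R_f + β_L × MRP = 5.1% + 2.4638 × 6.6% = 21.36%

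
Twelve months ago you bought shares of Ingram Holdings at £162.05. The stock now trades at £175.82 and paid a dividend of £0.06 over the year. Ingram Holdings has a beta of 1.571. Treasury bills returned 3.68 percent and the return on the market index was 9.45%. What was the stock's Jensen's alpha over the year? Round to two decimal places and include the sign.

-4.21%

Realised HPR = (P1 + D1 − P0) / P0 = (175.82 + 0.06 − 162.05) / 162.05 = 13.83 / 162.05 = 8.5344%
MRP = 9.45% − 3.68% = 5.77%
CAPM required = R_f + β·MRP = 3.68% + 1.571 × 5.77% = 12.74467%
α = realised − required = 8.5344% − 12.74467% = -4.21%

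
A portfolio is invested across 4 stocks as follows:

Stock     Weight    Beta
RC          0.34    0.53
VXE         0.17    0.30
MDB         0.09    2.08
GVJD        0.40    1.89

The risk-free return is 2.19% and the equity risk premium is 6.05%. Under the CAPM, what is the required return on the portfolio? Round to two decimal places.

9.30%

β_P = Σ w_i β_i = 0.34×0.53 + 0.17×0.30 + 0.09×2.08 + 0.40×1.89 = 1.1744
E(R_P) = R_f + β_P × MRP = 2.19% + 1.1744 × 6.05% = 9.30%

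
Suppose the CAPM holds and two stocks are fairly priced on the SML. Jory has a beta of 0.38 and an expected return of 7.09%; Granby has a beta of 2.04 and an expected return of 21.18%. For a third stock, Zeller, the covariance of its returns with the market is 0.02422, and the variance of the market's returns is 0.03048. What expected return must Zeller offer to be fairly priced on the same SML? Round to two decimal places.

MRP = (21.18% − 7.09%) / (2.04 − 0.38) = 8.4880%
R_f = 7.09% − 0.38 × 8.4880% = 3.8646%
β_Zeller = Cov / Var(R_m) = 0.02422 / 0.03048 = 0.7946
E(R_Zeller) = R_f + β × MRP = 3.8646% + 0.7946 × 8.4880% = 10.61%

10.61%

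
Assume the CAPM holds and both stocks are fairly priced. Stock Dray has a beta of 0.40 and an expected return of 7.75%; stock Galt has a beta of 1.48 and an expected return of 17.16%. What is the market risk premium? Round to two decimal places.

8.71%

Both satisfy E(R) = R_f + β·MRP, so the slope of the SML is
MRP = (17.16% − 7.75%) / (1.48 − 0.40) = 9.41% / 1.08 = 8.7130%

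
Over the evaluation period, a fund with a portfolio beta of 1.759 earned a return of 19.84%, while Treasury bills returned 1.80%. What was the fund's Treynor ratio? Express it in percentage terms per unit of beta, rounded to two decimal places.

Treynor = (R_P − R_f) / β_P = (19.84% − 1.80%) / 1.7590 = 18.04% / 1.7590 = 10.26%

10.26%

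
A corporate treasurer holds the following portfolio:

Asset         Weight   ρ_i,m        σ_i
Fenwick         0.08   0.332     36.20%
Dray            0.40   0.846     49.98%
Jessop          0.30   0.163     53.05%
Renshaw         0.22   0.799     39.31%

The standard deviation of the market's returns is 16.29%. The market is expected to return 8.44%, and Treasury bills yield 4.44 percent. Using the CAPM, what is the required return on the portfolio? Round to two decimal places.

β_Fenwick = 0.332 × 36.20% / 16.29% = 0.7378
β_Dray = 0.846 × 49.98% / 16.29% = 2.5956
β_Jessop = 0.163 × 53.05% / 16.29% = 0.5308
β_Renshaw = 0.799 × 39.31% / 16.29% = 1.9281
β_P = Σ w_i β_i = 0.08×0.7378 + 0.40×2.5956 + 0.30×0.5308 + 0.22×1.9281 = 1.6807
MRP = 8.44% − 4.44% = 4.00%
E(R_P) = R_f + β_P × MRP = 4.44% + 1.6807 × 4.00% = 11.16%

11.16%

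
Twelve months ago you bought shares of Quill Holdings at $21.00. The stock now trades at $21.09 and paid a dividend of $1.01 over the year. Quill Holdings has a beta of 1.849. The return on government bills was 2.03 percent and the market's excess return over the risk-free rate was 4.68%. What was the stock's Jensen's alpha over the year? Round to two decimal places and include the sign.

-5.45%

Realised HPR = (P1 + D1 − P0) / P0 = (21.09 + 1.01 − 21.00) / 21.00 = 1.10 / 21.00 = 5.2381%
CAPM required = R_f + β·MRP = 2.03% + 1.849 × 4.68% = 10.68332%
α = realised − required = 5.2381% − 10.68332% = -5.45%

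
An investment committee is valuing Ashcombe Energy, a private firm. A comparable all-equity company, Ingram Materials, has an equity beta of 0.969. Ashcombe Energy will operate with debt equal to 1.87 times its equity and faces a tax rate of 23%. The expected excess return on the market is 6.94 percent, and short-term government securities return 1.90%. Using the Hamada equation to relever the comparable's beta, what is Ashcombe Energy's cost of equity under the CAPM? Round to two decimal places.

β_L = β_U × [1 + (1 − t)(D/E)] = 0.969 × [1 + (1 − 0.23) × 1.87]
    = 0.969 × [1 + 0.77 × 1.87] = 0.969 × 2.4399 = 2.3643
E(R) = R_f + β_L × MRP = 1.90% + 2.3643 × 6.94% = 18.31%

18.31%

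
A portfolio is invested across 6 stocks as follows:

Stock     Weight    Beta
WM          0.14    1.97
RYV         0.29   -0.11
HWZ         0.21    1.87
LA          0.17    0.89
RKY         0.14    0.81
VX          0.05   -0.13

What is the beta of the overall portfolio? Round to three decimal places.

0.895

β_P = Σ w_i β_i = 0.14×1.97 + 0.29×-0.11 + 0.21×1.87 + 0.17×0.89 + 0.14×0.81 + 0.05×-0.13 = 0.8948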